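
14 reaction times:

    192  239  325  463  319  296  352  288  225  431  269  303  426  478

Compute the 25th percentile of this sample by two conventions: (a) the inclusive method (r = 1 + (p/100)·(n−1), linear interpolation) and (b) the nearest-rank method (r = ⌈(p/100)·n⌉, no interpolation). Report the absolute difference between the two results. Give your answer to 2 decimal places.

4.75

Sorted: 192, 225, 239, 269, 288, 296, 303, 319, 325, 352, 426, 431, 463, 478.
n = 14.
(a) r = 4.25; between ranks 4 (269) and 5 (288): 273.75.
(b) the nearest-rank method: rank 4 → 269.
|273.75 − 269| = 4.75.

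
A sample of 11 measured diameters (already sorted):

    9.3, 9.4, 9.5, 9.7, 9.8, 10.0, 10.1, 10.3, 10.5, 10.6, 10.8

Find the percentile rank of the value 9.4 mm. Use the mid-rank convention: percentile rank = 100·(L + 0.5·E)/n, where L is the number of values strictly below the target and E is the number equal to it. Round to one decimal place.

Count below 9.4: L = 1; count equal: E = 1; n = 11.
Percentile rank = 100·(1 + 0.5·1)/11 = 100·1.5/11 = 13.64.

13.6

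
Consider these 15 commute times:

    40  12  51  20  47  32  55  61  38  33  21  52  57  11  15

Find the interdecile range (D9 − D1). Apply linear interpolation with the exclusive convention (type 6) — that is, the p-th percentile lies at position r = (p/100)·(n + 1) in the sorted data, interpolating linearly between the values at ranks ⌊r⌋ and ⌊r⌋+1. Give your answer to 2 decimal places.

47.00

Sorted: 11, 12, 15, 20, 21, 32, 33, 38, 40, 47, 51, 52, 55, 57, 61.
n = 15.
P10: r = 1.6; ranks 1–2 are 11, 12; interpolating gives 11.6.
P90: r = 14.4; ranks 14–15 are 57, 61; interpolating gives 58.6.
Difference: 58.6 − 11.6 = 47.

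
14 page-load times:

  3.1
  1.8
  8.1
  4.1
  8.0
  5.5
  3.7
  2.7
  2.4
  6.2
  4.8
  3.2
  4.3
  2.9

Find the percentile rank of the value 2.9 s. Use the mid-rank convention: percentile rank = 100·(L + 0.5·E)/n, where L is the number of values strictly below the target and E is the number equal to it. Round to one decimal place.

Sorted: 1.8, 2.4, 2.7, 2.9, 3.1, 3.2, 3.7, 4.1, 4.3, 4.8, 5.5, 6.2, 8.0, 8.1.
Count below 2.9: L = 3; count equal: E = 1; n = 14.
Percentile rank = 100·(3 + 0.5·1)/14 = 100·3.5/14 = 25.

25.0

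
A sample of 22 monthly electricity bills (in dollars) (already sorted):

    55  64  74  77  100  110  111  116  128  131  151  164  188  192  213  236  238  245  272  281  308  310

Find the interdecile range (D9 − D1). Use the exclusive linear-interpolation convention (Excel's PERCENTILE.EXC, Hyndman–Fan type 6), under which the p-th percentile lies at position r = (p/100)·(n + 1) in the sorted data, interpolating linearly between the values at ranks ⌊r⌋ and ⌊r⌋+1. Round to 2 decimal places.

232.90

n = 22.
P10: r = 2.3; ranks 2–3 are 64, 74; interpolating gives 67.
P90: r = 20.7; ranks 20–21 are 281, 308; interpolating gives 299.9.
Difference: 299.9 − 67 = 232.9.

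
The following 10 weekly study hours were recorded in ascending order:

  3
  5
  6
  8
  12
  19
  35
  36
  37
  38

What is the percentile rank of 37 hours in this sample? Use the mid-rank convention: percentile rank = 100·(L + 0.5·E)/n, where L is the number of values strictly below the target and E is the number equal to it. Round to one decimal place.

85.0

Count below 37: L = 8; count equal: E = 1; n = 10.
Percentile rank = 100·(8 + 0.5·1)/10 = 100·8.5/10 = 85.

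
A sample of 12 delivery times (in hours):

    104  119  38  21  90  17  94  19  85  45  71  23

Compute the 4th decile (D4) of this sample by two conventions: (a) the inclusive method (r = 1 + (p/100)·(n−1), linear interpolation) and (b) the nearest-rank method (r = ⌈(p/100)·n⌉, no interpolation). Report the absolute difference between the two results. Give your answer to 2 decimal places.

2.80

Sorted: 17, 19, 21, 23, 38, 45, 71, 85, 90, 94, 104, 119.
n = 12.
(a) r = 5.4; between ranks 5 (38) and 6 (45): 40.8.
(b) the nearest-rank method: rank 5 → 38.
|40.8 − 38| = 2.8.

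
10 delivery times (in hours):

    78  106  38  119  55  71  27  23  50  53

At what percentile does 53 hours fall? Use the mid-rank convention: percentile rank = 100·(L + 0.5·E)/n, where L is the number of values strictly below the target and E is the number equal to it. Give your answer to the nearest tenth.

45.0

Sorted: 23, 27, 38, 50, 53, 55, 71, 78, 106, 119.
Count below 53: L = 4; count equal: E = 1; n = 10.
Percentile rank = 100·(4 + 0.5·1)/10 = 100·4.5/10 = 45.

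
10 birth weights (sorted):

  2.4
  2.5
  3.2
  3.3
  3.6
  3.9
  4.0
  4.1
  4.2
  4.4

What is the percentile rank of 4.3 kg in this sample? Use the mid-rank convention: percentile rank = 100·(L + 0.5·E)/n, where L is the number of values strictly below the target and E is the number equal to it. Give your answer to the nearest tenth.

90.0

Count below 4.3: L = 9; count equal: E = 0; n = 10.
Percentile rank = 100·(9 + 0.5·0)/10 = 100·9/10 = 90.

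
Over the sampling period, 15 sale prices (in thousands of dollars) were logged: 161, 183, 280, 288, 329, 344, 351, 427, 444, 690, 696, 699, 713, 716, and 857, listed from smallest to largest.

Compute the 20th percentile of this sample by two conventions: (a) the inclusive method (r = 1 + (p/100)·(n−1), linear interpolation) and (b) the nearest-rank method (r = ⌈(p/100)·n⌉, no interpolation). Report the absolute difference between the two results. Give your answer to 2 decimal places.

n = 15.
(a) r = 3.8; between ranks 3 (280) and 4 (288): 286.4.
(b) the nearest-rank method: rank 3 → 280.
|286.4 − 280| = 6.4.

6.40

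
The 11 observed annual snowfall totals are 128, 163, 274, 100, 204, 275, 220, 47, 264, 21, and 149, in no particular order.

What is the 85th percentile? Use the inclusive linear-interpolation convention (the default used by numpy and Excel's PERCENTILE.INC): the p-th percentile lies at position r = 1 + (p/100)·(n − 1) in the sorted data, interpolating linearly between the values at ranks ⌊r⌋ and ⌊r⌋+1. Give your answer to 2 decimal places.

Sorted: 21, 47, 100, 128, 149, 163, 204, 220, 264, 274, 275.
n = 11.
r = 1 + (85/100)·(11 − 1) = 1 + 8.5 = 9.5.
Rank 9 is 264 and rank 10 is 274.
Interpolate: 264 + 0.5·(274 − 264) = 264 + 0.5·10 = 269.

269.00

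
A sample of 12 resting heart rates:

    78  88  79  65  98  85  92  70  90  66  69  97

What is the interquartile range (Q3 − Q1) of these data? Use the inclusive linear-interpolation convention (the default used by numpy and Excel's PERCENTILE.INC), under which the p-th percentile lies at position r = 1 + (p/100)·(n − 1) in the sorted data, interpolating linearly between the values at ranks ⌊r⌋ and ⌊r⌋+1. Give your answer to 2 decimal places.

20.75

Sorted: 65, 66, 69, 70, 78, 79, 85, 88, 90, 92, 97, 98.
n = 12.
P25: r = 3.75; ranks 3–4 are 69, 70; interpolating gives 69.75.
P75: r = 9.25; ranks 9–10 are 90, 92; interpolating gives 90.5.
Difference: 90.5 − 69.75 = 20.75.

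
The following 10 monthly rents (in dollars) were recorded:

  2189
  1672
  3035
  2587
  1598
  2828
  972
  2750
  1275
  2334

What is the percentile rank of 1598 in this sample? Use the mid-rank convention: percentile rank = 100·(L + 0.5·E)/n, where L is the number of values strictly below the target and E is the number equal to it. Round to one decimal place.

25.0

Sorted: 972, 1275, 1598, 1672, 2189, 2334, 2587, 2750, 2828, 3035.
Count below 1598: L = 2; count equal: E = 1; n = 10.
Percentile rank = 100·(2 + 0.5·1)/10 = 100·2.5/10 = 25.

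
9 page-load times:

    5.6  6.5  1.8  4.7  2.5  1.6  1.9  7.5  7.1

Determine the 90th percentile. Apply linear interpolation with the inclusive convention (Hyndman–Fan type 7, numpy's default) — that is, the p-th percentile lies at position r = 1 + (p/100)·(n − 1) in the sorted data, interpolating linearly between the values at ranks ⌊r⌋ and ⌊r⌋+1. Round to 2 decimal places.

Sorted: 1.6, 1.8, 1.9, 2.5, 4.7, 5.6, 6.5, 7.1, 7.5.
n = 9.
r = 1 + (90/100)·(9 − 1) = 1 + 7.2 = 8.2.
Rank 8 is 7.1 and rank 9 is 7.5.
Interpolate: 7.1 + 0.2·(7.5 − 7.1) = 7.1 + 0.2·0.4 = 7.18.

7.18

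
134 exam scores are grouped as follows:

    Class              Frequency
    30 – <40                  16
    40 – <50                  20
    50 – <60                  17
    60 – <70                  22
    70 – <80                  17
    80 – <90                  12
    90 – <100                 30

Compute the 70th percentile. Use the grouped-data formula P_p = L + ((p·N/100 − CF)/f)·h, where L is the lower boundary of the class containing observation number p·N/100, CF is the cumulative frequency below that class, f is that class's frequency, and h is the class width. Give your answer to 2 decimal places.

81.50

N = 134; target position k = 70/100 · 134 = 93.8.
Cumulative frequencies: 16, 36, 53, 75, 92, 104, 134.
Observation 93.8 falls in the class 80 – <90.
L = 80, CF = 92, f = 12, h = 10.
P70 = 80 + ((93.8 − 92)/12)·10 = 80 + 1.5 = 81.5.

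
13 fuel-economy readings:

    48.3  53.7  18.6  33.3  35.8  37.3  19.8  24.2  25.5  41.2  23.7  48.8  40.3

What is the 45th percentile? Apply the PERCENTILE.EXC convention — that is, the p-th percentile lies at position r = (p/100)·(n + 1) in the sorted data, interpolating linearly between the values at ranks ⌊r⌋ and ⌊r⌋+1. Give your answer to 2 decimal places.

Sorted: 18.6, 19.8, 23.7, 24.2, 25.5, 33.3, 35.8, 37.3, 40.3, 41.2, 48.3, 48.8, 53.7.
n = 13.
r = (45/100)·(13 + 1) = 6.3.
Rank 6 is 33.3 and rank 7 is 35.8.
Interpolate: 33.3 + 0.3·(35.8 − 33.3) = 33.3 + 0.3·2.5 = 34.05.

34.05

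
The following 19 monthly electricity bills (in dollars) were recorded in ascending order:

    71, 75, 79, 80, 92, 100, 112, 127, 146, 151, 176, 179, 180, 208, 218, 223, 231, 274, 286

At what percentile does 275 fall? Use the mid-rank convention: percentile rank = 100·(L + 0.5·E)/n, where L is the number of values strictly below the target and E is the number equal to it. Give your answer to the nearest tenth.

94.7

Count below 275: L = 18; count equal: E = 0; n = 19.
Percentile rank = 100·(18 + 0.5·0)/19 = 100·18/19 = 94.74.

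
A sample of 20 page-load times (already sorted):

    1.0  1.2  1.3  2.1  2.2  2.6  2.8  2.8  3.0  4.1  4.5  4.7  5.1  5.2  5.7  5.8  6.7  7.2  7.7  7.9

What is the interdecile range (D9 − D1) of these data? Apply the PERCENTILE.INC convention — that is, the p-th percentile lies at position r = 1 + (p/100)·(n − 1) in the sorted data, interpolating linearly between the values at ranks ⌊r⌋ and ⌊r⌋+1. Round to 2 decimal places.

n = 20.
P10: r = 2.9; ranks 2–3 are 1.2, 1.3; interpolating gives 1.29.
P90: r = 18.1; ranks 18–19 are 7.2, 7.7; interpolating gives 7.25.
Difference: 7.25 − 1.29 = 5.96.

5.96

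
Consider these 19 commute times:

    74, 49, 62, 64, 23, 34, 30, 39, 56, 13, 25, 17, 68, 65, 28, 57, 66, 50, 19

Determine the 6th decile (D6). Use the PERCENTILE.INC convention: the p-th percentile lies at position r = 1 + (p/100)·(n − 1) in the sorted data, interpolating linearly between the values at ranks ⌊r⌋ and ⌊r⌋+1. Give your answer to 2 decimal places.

Sorted: 13, 17, 19, 23, 25, 28, 30, 34, 39, 49, 50, 56, 57, 62, 64, 65, 66, 68, 74.
n = 19.
r = 1 + (60/100)·(19 − 1) = 1 + 10.8 = 11.8.
Rank 11 is 50 and rank 12 is 56.
Interpolate: 50 + 0.8·(56 − 50) = 50 + 0.8·6 = 54.8.

54.80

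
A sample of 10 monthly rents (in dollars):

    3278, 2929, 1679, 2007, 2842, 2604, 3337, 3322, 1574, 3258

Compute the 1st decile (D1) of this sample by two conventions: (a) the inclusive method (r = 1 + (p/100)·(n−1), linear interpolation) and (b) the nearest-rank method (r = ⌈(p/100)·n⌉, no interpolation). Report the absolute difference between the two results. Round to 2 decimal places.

Sorted: 1574, 1679, 2007, 2604, 2842, 2929, 3258, 3278, 3322, 3337.
n = 10.
(a) r = 1.9; between ranks 1 (1574) and 2 (1679): 1668.5.
(b) the nearest-rank method: rank 1 → 1574.
|1668.5 − 1574| = 94.5.

94.50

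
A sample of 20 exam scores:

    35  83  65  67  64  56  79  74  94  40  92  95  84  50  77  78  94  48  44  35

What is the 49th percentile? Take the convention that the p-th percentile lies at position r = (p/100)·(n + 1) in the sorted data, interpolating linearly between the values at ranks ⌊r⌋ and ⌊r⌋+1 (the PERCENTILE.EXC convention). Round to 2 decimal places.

Sorted: 35, 35, 40, 44, 48, 50, 56, 64, 65, 67, 74, 77, 78, 79, 83, 84, 92, 94, 94, 95.
n = 20.
r = (49/100)·(20 + 1) = 10.29.
Rank 10 is 67 and rank 11 is 74.
Interpolate: 67 + 0.29·(74 − 67) = 67 + 0.29·7 = 69.03.

69.03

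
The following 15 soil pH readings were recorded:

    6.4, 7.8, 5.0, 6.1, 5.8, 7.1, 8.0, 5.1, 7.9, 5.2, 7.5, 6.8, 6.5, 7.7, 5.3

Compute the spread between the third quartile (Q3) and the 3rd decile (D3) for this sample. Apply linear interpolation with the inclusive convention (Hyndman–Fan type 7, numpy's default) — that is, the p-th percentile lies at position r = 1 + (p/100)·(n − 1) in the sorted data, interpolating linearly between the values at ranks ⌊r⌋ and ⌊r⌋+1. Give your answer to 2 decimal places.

1.74

Sorted: 5.0, 5.1, 5.2, 5.3, 5.8, 6.1, 6.4, 6.5, 6.8, 7.1, 7.5, 7.7, 7.8, 7.9, 8.0.
n = 15.
P30: r = 5.2; ranks 5–6 are 5.8, 6.1; interpolating gives 5.86.
P75: r = 11.5; ranks 11–12 are 7.5, 7.7; interpolating gives 7.6.
Difference: 7.6 − 5.86 = 1.74.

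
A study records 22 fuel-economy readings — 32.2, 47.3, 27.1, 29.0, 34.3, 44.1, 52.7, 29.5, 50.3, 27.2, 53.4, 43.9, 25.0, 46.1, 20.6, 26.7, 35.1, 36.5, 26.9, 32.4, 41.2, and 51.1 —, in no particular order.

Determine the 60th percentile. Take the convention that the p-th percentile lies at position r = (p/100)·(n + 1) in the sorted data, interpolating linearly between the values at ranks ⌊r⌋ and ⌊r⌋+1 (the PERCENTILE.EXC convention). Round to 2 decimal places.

Sorted: 20.6, 25.0, 26.7, 26.9, 27.1, 27.2, 29.0, 29.5, 32.2, 32.4, 34.3, 35.1, 36.5, 41.2, 43.9, 44.1, 46.1, 47.3, 50.3, 51.1, 52.7, 53.4.
n = 22.
r = (60/100)·(22 + 1) = 13.8.
Rank 13 is 36.5 and rank 14 is 41.2.
Interpolate: 36.5 + 0.8·(41.2 − 36.5) = 36.5 + 0.8·4.7 = 40.26.

40.26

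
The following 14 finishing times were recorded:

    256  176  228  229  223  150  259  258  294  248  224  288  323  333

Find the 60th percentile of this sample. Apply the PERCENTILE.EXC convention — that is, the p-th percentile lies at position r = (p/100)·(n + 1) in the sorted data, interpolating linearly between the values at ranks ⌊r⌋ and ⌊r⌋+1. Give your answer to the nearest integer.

Sorted: 150, 176, 223, 224, 228, 229, 248, 256, 258, 259, 288, 294, 323, 333.
n = 14.
r = (60/100)·(14 + 1) = 9.
r is an integer, so P60 is the value at rank 9: 258.

258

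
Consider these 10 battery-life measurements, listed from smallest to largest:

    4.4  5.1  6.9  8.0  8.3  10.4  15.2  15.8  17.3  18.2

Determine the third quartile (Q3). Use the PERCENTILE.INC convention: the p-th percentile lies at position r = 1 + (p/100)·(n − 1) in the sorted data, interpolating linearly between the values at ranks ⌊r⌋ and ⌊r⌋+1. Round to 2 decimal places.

15.65

n = 10.
r = 1 + (75/100)·(10 − 1) = 1 + 6.75 = 7.75.
Rank 7 is 15.2 and rank 8 is 15.8.
Interpolate: 15.2 + 0.75·(15.8 − 15.2) = 15.2 + 0.75·0.6 = 15.65.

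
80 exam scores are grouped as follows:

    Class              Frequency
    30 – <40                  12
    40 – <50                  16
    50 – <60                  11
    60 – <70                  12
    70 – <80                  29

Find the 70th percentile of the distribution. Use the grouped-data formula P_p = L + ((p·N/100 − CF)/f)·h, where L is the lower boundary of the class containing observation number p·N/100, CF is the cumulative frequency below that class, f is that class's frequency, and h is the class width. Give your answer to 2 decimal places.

N = 80; target position k = 70/100 · 80 = 56.
Cumulative frequencies: 12, 28, 39, 51, 80.
Observation 56 falls in the class 70 – <80.
L = 70, CF = 51, f = 29, h = 10.
P70 = 70 + ((56 − 51)/29)·10 = 70 + 1.72414 = 71.7241.

71.72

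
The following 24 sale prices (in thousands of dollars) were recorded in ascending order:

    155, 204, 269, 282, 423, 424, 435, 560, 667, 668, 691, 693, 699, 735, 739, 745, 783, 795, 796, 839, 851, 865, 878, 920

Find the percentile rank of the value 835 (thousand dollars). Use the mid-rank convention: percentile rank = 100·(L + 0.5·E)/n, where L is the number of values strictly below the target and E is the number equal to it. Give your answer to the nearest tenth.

79.2

Count below 835: L = 19; count equal: E = 0; n = 24.
Percentile rank = 100·(19 + 0.5·0)/24 = 100·19/24 = 79.17.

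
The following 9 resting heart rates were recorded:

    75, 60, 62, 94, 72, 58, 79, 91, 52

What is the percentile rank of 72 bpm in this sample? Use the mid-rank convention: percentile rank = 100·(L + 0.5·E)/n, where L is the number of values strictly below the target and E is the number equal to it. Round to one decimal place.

50.0

Sorted: 52, 58, 60, 62, 72, 75, 79, 91, 94.
Count below 72: L = 4; count equal: E = 1; n = 9.
Percentile rank = 100·(4 + 0.5·1)/9 = 100·4.5/9 = 50.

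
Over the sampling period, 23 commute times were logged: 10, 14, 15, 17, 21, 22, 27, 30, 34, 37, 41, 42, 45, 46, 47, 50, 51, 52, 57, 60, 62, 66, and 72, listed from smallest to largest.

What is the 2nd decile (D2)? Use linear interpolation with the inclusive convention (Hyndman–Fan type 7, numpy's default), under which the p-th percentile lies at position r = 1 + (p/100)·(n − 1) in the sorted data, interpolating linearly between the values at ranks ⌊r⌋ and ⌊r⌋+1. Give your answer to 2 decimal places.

21.40

n = 23.
r = 1 + (20/100)·(23 − 1) = 1 + 4.4 = 5.4.
Rank 5 is 21 and rank 6 is 22.
Interpolate: 21 + 0.4·(22 − 21) = 21 + 0.4·1 = 21.4.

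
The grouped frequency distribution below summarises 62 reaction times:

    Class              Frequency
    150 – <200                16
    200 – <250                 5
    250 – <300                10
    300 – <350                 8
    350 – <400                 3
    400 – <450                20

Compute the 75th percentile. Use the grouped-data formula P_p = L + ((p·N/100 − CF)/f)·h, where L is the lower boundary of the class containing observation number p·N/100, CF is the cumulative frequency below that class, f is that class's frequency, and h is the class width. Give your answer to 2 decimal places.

N = 62; target position k = 75/100 · 62 = 46.5.
Cumulative frequencies: 16, 21, 31, 39, 42, 62.
Observation 46.5 falls in the class 400 – <450.
L = 400, CF = 42, f = 20, h = 50.
P75 = 400 + ((46.5 − 42)/20)·50 = 400 + 11.25 = 411.25.

411.25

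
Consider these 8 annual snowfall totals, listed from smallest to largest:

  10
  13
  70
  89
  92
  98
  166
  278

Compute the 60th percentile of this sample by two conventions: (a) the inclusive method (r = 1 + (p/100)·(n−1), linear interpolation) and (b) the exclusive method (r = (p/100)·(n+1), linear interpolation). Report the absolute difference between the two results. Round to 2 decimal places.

1.20

n = 8.
(a) r = 5.2; between ranks 5 (92) and 6 (98): 93.2.
(b) r = 5.4; between ranks 5 (92) and 6 (98): 94.4.
|93.2 − 94.4| = 1.2.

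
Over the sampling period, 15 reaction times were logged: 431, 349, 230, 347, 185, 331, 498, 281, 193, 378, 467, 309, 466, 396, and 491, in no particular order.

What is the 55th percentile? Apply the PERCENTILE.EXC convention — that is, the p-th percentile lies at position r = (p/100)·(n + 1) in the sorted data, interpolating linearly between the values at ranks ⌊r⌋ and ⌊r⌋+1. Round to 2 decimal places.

372.20

Sorted: 185, 193, 230, 281, 309, 331, 347, 349, 378, 396, 431, 466, 467, 491, 498.
n = 15.
r = (55/100)·(15 + 1) = 8.8.
Rank 8 is 349 and rank 9 is 378.
Interpolate: 349 + 0.8·(378 − 349) = 349 + 0.8·29 = 372.2.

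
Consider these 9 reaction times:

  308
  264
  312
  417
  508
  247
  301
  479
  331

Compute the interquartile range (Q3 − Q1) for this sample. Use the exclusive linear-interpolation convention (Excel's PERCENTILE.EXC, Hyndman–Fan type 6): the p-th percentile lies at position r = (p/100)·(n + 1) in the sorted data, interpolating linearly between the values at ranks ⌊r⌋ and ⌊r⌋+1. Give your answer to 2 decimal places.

Sorted: 247, 264, 301, 308, 312, 331, 417, 479, 508.
n = 9.
P25: r = 2.5; ranks 2–3 are 264, 301; interpolating gives 282.5.
P75: r = 7.5; ranks 7–8 are 417, 479; interpolating gives 448.
Difference: 448 − 282.5 = 165.5.

165.50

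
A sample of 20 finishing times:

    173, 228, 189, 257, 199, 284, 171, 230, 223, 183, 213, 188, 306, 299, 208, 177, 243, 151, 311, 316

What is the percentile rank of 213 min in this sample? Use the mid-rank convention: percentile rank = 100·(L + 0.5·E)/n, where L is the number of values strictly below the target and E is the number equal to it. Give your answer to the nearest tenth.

47.5

Sorted: 151, 171, 173, 177, 183, 188, 189, 199, 208, 213, 223, 228, 230, 243, 257, 284, 299, 306, 311, 316.
Count below 213: L = 9; count equal: E = 1; n = 20.
Percentile rank = 100·(9 + 0.5·1)/20 = 100·9.5/20 = 47.5.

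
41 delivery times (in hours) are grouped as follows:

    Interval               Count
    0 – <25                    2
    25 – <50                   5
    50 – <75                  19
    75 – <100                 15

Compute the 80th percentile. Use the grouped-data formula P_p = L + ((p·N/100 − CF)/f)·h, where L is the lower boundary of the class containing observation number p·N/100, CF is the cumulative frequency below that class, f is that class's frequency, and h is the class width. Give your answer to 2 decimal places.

N = 41; target position k = 80/100 · 41 = 32.8.
Cumulative frequencies: 2, 7, 26, 41.
Observation 32.8 falls in the class 75 – <100.
L = 75, CF = 26, f = 15, h = 25.
P80 = 75 + ((32.8 − 26)/15)·25 = 75 + 11.3333 = 86.3333.

86.33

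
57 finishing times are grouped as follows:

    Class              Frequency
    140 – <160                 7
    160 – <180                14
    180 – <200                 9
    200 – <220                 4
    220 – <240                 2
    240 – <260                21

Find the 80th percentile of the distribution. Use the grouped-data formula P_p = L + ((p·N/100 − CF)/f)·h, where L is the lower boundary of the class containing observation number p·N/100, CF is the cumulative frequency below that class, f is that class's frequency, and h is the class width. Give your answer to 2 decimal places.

N = 57; target position k = 80/100 · 57 = 45.6.
Cumulative frequencies: 7, 21, 30, 34, 36, 57.
Observation 45.6 falls in the class 240 – <260.
L = 240, CF = 36, f = 21, h = 20.
P80 = 240 + ((45.6 − 36)/21)·20 = 240 + 9.14286 = 249.143.

249.14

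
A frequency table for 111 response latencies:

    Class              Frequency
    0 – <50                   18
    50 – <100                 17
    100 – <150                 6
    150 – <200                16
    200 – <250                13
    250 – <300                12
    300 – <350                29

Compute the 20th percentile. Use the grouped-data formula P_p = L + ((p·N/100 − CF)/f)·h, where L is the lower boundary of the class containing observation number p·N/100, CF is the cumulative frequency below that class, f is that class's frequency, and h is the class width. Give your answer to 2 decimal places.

62.35

N = 111; target position k = 20/100 · 111 = 22.2.
Cumulative frequencies: 18, 35, 41, 57, 70, 82, 111.
Observation 22.2 falls in the class 50 – <100.
L = 50, CF = 18, f = 17, h = 50.
P20 = 50 + ((22.2 − 18)/17)·50 = 50 + 12.3529 = 62.3529.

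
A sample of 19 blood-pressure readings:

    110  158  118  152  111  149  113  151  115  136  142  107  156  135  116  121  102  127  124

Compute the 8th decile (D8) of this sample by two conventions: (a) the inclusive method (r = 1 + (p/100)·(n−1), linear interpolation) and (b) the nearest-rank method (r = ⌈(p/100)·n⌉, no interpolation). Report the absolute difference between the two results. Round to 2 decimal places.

1.20

Sorted: 102, 107, 110, 111, 113, 115, 116, 118, 121, 124, 127, 135, 136, 142, 149, 151, 152, 156, 158.
n = 19.
(a) r = 15.4; between ranks 15 (149) and 16 (151): 149.8.
(b) the nearest-rank method: rank 16 → 151.
|149.8 − 151| = 1.2.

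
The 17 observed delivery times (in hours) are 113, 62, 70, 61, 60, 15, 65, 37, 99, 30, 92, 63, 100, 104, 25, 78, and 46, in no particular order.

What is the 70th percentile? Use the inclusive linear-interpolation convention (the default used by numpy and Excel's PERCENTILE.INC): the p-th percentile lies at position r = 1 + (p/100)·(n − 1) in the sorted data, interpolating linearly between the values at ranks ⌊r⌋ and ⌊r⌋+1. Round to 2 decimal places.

Sorted: 15, 25, 30, 37, 46, 60, 61, 62, 63, 65, 70, 78, 92, 99, 100, 104, 113.
n = 17.
r = 1 + (70/100)·(17 − 1) = 1 + 11.2 = 12.2.
Rank 12 is 78 and rank 13 is 92.
Interpolate: 78 + 0.2·(92 − 78) = 78 + 0.2·14 = 80.8.

80.80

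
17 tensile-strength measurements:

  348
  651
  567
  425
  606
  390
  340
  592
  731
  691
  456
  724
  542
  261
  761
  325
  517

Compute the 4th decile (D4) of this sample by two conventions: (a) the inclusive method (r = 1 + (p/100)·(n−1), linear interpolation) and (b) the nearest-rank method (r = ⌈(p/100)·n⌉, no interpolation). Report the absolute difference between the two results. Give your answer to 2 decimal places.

Sorted: 261, 325, 340, 348, 390, 425, 456, 517, 542, 567, 592, 606, 651, 691, 724, 731, 761.
n = 17.
(a) r = 7.4; between ranks 7 (456) and 8 (517): 480.4.
(b) the nearest-rank method: rank 7 → 456.
|480.4 − 456| = 24.4.

24.40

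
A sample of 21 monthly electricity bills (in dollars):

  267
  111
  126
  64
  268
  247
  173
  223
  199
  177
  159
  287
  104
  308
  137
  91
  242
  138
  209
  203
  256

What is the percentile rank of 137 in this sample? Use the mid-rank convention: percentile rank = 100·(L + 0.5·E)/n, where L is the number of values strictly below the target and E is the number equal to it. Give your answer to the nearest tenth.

Sorted: 64, 91, 104, 111, 126, 137, 138, 159, 173, 177, 199, 203, 209, 223, 242, 247, 256, 267, 268, 287, 308.
Count below 137: L = 5; count equal: E = 1; n = 21.
Percentile rank = 100·(5 + 0.5·1)/21 = 100·5.5/21 = 26.19.

26.2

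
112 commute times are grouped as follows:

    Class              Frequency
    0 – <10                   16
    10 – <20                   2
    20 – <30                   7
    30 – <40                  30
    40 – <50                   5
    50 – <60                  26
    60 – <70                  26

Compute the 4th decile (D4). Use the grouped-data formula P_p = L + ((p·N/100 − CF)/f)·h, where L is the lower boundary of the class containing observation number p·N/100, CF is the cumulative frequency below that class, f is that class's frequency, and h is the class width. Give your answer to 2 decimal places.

36.60

N = 112; target position k = 40/100 · 112 = 44.8.
Cumulative frequencies: 16, 18, 25, 55, 60, 86, 112.
Observation 44.8 falls in the class 30 – <40.
L = 30, CF = 25, f = 30, h = 10.
P40 = 30 + ((44.8 − 25)/30)·10 = 30 + 6.6 = 36.6.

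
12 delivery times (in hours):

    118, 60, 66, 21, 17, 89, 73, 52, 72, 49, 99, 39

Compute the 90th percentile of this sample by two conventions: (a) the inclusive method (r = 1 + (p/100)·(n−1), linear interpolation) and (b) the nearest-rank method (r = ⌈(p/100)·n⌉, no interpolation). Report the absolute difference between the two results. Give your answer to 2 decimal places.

1.00

Sorted: 17, 21, 39, 49, 52, 60, 66, 72, 73, 89, 99, 118.
n = 12.
(a) r = 10.9; between ranks 10 (89) and 11 (99): 98.
(b) the nearest-rank method: rank 11 → 99.
|98 − 99| = 1.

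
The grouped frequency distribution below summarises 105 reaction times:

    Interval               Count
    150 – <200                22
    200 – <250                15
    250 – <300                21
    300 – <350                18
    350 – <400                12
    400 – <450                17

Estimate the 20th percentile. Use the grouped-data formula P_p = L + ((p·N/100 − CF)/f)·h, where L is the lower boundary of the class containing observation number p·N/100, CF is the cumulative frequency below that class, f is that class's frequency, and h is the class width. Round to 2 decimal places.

N = 105; target position k = 20/100 · 105 = 21.
Cumulative frequencies: 22, 37, 58, 76, 88, 105.
Observation 21 falls in the class 150 – <200.
L = 150, CF = 0, f = 22, h = 50.
P20 = 150 + ((21 − 0)/22)·50 = 150 + 47.7273 = 197.727.

197.73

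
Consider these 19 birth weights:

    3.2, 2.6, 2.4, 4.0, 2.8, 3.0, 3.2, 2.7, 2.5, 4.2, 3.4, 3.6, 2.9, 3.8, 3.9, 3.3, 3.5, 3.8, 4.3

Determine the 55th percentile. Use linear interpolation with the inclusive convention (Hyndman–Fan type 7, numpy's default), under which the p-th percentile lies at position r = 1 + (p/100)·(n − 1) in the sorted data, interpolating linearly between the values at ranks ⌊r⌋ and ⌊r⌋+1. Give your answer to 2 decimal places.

3.39

Sorted: 2.4, 2.5, 2.6, 2.7, 2.8, 2.9, 3.0, 3.2, 3.2, 3.3, 3.4, 3.5, 3.6, 3.8, 3.8, 3.9, 4.0, 4.2, 4.3.
n = 19.
r = 1 + (55/100)·(19 − 1) = 1 + 9.9 = 10.9.
Rank 10 is 3.3 and rank 11 is 3.4.
Interpolate: 3.3 + 0.9·(3.4 − 3.3) = 3.3 + 0.9·0.1 = 3.39.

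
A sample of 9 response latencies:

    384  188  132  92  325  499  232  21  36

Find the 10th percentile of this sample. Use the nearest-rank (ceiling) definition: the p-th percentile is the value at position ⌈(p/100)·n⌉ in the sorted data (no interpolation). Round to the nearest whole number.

21

Sorted: 21, 36, 92, 132, 188, 232, 325, 384, 499.
n = 9.
Position = ⌈10/100 · 9⌉ = ⌈0.9⌉ = 1.
The value at rank 1 is 21.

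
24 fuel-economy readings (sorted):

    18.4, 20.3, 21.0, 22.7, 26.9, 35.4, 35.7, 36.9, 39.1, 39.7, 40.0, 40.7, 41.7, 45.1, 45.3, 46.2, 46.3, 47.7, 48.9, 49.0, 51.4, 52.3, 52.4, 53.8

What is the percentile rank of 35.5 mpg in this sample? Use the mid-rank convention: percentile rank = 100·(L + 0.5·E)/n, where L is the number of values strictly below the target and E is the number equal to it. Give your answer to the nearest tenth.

25.0

Count below 35.5: L = 6; count equal: E = 0; n = 24.
Percentile rank = 100·(6 + 0.5·0)/24 = 100·6/24 = 25.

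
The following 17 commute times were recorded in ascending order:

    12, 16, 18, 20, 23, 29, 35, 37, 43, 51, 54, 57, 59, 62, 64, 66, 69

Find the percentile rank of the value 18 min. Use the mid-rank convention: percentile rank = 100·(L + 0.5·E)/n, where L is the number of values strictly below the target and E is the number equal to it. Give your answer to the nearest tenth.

Count below 18: L = 2; count equal: E = 1; n = 17.
Percentile rank = 100·(2 + 0.5·1)/17 = 100·2.5/17 = 14.71.

14.7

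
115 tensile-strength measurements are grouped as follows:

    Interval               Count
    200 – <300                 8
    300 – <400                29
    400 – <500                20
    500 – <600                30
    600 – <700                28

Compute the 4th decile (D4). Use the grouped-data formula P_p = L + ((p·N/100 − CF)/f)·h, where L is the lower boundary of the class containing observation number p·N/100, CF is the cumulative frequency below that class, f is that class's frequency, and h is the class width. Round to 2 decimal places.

N = 115; target position k = 40/100 · 115 = 46.
Cumulative frequencies: 8, 37, 57, 87, 115.
Observation 46 falls in the class 400 – <500.
L = 400, CF = 37, f = 20, h = 100.
P40 = 400 + ((46 − 37)/20)·100 = 400 + 45 = 445.

445.00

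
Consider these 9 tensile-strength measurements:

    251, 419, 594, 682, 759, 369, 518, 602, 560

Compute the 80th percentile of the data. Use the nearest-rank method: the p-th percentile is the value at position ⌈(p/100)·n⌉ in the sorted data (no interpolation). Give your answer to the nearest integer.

682

Sorted: 251, 369, 419, 518, 560, 594, 602, 682, 759.
n = 9.
Position = ⌈80/100 · 9⌉ = ⌈7.2⌉ = 8.
The value at rank 8 is 682.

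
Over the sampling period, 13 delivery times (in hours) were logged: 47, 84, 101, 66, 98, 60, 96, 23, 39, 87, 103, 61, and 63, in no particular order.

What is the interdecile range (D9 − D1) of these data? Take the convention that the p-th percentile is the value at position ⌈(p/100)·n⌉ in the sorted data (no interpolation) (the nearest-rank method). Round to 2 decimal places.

Sorted: 23, 39, 47, 60, 61, 63, 66, 84, 87, 96, 98, 101, 103.
n = 13.
P10: rank ⌈10/100·13⌉ = 2 → 39.
P90: rank ⌈90/100·13⌉ = 12 → 101.
Difference: 101 − 39 = 62.

62.00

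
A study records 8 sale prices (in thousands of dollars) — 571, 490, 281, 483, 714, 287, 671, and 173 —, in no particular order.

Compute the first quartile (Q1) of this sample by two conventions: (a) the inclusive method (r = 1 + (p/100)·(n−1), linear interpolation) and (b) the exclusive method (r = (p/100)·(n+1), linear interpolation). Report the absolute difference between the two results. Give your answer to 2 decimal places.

3.00

Sorted: 173, 281, 287, 483, 490, 571, 671, 714.
n = 8.
(a) r = 2.75; between ranks 2 (281) and 3 (287): 285.5.
(b) r = 2.25; between ranks 2 (281) and 3 (287): 282.5.
|285.5 − 282.5| = 3.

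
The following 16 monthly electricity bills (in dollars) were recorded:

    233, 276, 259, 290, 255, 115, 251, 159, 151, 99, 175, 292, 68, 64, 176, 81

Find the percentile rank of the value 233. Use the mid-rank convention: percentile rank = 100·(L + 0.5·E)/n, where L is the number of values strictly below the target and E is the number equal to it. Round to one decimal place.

59.4

Sorted: 64, 68, 81, 99, 115, 151, 159, 175, 176, 233, 251, 255, 259, 276, 290, 292.
Count below 233: L = 9; count equal: E = 1; n = 16.
Percentile rank = 100·(9 + 0.5·1)/16 = 100·9.5/16 = 59.38.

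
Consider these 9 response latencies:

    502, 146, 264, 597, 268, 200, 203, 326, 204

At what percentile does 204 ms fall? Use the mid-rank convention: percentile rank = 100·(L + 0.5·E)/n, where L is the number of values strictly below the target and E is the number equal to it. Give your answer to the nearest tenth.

38.9

Sorted: 146, 200, 203, 204, 264, 268, 326, 502, 597.
Count below 204: L = 3; count equal: E = 1; n = 9.
Percentile rank = 100·(3 + 0.5·1)/9 = 100·3.5/9 = 38.89.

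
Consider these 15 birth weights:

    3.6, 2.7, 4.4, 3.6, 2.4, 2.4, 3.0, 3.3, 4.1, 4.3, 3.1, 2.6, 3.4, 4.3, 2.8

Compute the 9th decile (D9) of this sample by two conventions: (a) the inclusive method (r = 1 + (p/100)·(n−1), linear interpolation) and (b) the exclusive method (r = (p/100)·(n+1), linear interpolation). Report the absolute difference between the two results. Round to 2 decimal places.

Sorted: 2.4, 2.4, 2.6, 2.7, 2.8, 3.0, 3.1, 3.3, 3.4, 3.6, 3.6, 4.1, 4.3, 4.3, 4.4.
n = 15.
(a) r = 13.6; between ranks 13 (4.3) and 14 (4.3): 4.3.
(b) r = 14.4; between ranks 14 (4.3) and 15 (4.4): 4.34.
|4.3 − 4.34| = 0.04.

0.04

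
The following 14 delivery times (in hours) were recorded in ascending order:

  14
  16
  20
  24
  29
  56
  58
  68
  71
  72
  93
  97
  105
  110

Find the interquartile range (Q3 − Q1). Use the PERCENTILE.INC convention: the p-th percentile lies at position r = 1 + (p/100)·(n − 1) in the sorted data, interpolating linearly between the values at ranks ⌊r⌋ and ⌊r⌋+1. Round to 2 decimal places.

62.50

n = 14.
P25: r = 4.25; ranks 4–5 are 24, 29; interpolating gives 25.25.
P75: r = 10.75; ranks 10–11 are 72, 93; interpolating gives 87.75.
Difference: 87.75 − 25.25 = 62.5.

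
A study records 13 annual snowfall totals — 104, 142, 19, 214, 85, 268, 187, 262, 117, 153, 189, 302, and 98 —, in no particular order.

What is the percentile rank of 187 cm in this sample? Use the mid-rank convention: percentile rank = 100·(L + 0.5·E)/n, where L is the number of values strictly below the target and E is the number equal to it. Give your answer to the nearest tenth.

57.7

Sorted: 19, 85, 98, 104, 117, 142, 153, 187, 189, 214, 262, 268, 302.
Count below 187: L = 7; count equal: E = 1; n = 13.
Percentile rank = 100·(7 + 0.5·1)/13 = 100·7.5/13 = 57.69.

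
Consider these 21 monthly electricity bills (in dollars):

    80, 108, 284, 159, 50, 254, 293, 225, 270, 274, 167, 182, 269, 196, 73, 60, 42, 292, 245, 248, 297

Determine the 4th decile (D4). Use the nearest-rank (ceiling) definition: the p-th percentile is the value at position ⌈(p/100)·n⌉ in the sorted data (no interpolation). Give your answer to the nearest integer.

Sorted: 42, 50, 60, 73, 80, 108, 159, 167, 182, 196, 225, 245, 248, 254, 269, 270, 274, 284, 292, 293, 297.
n = 21.
Position = ⌈40/100 · 21⌉ = ⌈8.4⌉ = 9.
The value at rank 9 is 182.

182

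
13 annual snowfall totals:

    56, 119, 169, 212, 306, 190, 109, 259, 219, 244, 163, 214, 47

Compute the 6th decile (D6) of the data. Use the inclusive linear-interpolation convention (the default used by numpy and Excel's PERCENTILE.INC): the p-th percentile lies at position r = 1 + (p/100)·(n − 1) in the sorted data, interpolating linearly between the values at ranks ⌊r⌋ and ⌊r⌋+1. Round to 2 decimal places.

212.40

Sorted: 47, 56, 109, 119, 163, 169, 190, 212, 214, 219, 244, 259, 306.
n = 13.
r = 1 + (60/100)·(13 − 1) = 1 + 7.2 = 8.2.
Rank 8 is 212 and rank 9 is 214.
Interpolate: 212 + 0.2·(214 − 212) = 212 + 0.2·2 = 212.4.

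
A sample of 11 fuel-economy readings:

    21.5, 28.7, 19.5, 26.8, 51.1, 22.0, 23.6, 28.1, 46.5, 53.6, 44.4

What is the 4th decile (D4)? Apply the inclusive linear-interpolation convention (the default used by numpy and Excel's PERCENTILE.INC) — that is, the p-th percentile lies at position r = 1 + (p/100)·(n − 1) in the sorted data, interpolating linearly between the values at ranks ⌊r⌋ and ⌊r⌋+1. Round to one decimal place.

Sorted: 19.5, 21.5, 22.0, 23.6, 26.8, 28.1, 28.7, 44.4, 46.5, 51.1, 53.6.
n = 11.
r = 1 + (40/100)·(11 − 1) = 1 + 4 = 5.
r is an integer, so P40 is the value at rank 5: 26.8.

26.8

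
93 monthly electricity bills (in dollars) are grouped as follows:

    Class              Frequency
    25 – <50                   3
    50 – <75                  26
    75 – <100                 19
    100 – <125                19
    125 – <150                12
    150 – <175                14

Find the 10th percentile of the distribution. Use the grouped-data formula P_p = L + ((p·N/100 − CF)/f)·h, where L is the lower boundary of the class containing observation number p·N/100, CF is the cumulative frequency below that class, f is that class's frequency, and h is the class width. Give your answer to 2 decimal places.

56.06

N = 93; target position k = 10/100 · 93 = 9.3.
Cumulative frequencies: 3, 29, 48, 67, 79, 93.
Observation 9.3 falls in the class 50 – <75.
L = 50, CF = 3, f = 26, h = 25.
P10 = 50 + ((9.3 − 3)/26)·25 = 50 + 6.05769 = 56.0577.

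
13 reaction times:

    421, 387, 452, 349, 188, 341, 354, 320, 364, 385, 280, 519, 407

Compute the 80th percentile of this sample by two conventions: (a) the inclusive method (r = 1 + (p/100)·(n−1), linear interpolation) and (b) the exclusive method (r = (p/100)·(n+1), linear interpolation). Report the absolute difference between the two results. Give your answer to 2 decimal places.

11.80

Sorted: 188, 280, 320, 341, 349, 354, 364, 385, 387, 407, 421, 452, 519.
n = 13.
(a) r = 10.6; between ranks 10 (407) and 11 (421): 415.4.
(b) r = 11.2; between ranks 11 (421) and 12 (452): 427.2.
|415.4 − 427.2| = 11.8.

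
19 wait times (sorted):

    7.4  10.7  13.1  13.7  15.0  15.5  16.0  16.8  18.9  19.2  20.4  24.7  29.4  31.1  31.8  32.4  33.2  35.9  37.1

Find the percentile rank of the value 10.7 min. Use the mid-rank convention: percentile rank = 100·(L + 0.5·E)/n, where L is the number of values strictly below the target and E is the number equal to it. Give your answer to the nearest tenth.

7.9

Count below 10.7: L = 1; count equal: E = 1; n = 19.
Percentile rank = 100·(1 + 0.5·1)/19 = 100·1.5/19 = 7.895.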